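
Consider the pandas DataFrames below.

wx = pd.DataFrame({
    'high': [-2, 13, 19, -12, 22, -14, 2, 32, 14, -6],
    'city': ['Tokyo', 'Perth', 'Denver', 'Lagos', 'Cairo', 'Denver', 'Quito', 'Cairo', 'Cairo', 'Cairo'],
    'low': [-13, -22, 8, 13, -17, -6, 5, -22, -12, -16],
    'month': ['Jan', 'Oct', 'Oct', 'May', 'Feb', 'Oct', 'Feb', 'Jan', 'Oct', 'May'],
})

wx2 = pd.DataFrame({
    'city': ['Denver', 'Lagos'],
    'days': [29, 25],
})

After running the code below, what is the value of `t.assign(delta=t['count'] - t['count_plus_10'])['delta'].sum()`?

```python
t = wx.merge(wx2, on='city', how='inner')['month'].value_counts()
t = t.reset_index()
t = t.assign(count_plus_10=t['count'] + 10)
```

-20

merge on 'city' (how='inner') → 3 rows:
   high    city  low month  days
0    19  Denver    8   Oct    29
1   -12   Lagos   13   May    25
2   -14  Denver   -6   Oct    29
value_counts of month:
month
Oct    2
May    1
Name: count, dtype: int64
reset_index():
  month  count
0   Oct      2
1   May      1
add column count_plus_10 = t['count'] + 10:
  month  count  count_plus_10
0   Oct      2             12
1   May      1             11
add column delta = t['count'] - t['count_plus_10']:
  month  count  count_plus_10  delta
0   Oct      2             12    -10
1   May      1             11    -10
The sum of column 'delta' is -20.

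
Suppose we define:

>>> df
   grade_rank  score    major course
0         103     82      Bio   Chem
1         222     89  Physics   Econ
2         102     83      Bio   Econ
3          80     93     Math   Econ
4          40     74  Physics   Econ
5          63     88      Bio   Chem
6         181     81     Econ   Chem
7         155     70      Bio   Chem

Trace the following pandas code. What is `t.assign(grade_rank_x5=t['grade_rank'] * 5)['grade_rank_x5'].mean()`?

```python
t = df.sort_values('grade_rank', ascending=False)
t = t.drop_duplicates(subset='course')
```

sort by grade_rank descending:
   grade_rank  score    major course
1         222     89  Physics   Econ
6         181     81     Econ   Chem
7         155     70      Bio   Chem
0         103     82      Bio   Chem
2         102     83      Bio   Econ
3          80     93     Math   Econ
5          63     88      Bio   Chem
4          40     74  Physics   Econ
drop duplicate course (keep=first):
   grade_rank  score    major course
1         222     89  Physics   Econ
6         181     81     Econ   Chem
add column grade_rank_x5 = t['grade_rank'] * 5:
   grade_rank  score    major course  grade_rank_x5
1         222     89  Physics   Econ           1110
6         181     81     Econ   Chem            905
So mean() = 1007.5.

1007.5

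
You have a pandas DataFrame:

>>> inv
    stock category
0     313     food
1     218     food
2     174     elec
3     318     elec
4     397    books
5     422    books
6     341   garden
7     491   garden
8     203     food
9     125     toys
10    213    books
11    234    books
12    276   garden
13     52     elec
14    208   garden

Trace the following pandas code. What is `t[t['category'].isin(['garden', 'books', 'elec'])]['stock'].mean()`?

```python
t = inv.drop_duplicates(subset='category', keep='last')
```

164.666666667

drop duplicate category (keep=last):
    stock category
8     203     food
9     125     toys
11    234    books
13     52     elec
14    208   garden
filter rows where category in ['garden', 'books', 'elec']:
    stock category
11    234    books
13     52     elec
14    208   garden
Reading off the mean of column 'stock', we get 164.666666667.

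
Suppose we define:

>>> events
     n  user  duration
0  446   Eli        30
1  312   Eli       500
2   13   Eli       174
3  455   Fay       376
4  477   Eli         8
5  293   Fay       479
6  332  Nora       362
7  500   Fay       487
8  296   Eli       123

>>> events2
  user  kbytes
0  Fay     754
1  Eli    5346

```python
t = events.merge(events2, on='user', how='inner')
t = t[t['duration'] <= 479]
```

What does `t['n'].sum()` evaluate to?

1980

merge on 'user' (how='inner') → 8 rows:
     n user  duration  kbytes
0  446  Eli        30    5346
1  312  Eli       500    5346
2   13  Eli       174    5346
3  455  Fay       376     754
4  477  Eli         8    5346
5  293  Fay       479     754
6  500  Fay       487     754
7  296  Eli       123    5346
filter rows where duration <= 479:
     n user  duration  kbytes
0  446  Eli        30    5346
2   13  Eli       174    5346
3  455  Fay       376     754
4  477  Eli         8    5346
5  293  Fay       479     754
7  296  Eli       123    5346
So sum() = 1980.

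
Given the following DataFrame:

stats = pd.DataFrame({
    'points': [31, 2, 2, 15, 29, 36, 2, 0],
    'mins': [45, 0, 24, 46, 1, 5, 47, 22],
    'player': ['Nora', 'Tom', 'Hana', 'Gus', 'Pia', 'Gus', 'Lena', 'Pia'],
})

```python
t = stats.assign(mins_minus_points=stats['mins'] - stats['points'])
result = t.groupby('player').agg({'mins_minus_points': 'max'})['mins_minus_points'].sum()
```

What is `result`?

132

add column mins_minus_points = stats['mins'] - stats['points']:
   points  mins player  mins_minus_points
0      31    45   Nora                 14
1       2     0    Tom                 -2
2       2    24   Hana                 22
3      15    46    Gus                 31
4      29     1    Pia                -28
5      36     5    Gus                -31
6       2    47   Lena                 45
7       0    22    Pia                 22
group by player, max of mins_minus_points:
        mins_minus_points
player                   
Gus                    31
Hana                   22
Lena                   45
Nora                   14
Pia                    22
Tom                    -2
Then the sum of column 'mins_minus_points': 132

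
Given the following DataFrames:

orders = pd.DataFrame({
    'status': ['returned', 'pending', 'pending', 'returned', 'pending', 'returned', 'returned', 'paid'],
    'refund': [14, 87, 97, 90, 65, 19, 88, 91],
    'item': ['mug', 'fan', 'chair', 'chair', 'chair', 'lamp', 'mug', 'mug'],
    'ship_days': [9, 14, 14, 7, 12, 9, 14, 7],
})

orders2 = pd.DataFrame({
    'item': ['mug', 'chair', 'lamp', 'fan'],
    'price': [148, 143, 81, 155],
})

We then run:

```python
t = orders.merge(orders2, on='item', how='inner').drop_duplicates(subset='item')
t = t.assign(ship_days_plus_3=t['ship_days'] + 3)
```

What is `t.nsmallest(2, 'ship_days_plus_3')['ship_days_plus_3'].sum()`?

24

merge on 'item' (how='inner') → 8 rows:
     status  refund   item  ship_days  price
0  returned      14    mug          9    148
1   pending      87    fan         14    155
2   pending      97  chair         14    143
3  returned      90  chair          7    143
4   pending      65  chair         12    143
5  returned      19   lamp          9     81
6  returned      88    mug         14    148
7      paid      91    mug          7    148
drop duplicate item (keep=first):
     status  refund   item  ship_days  price
0  returned      14    mug          9    148
1   pending      87    fan         14    155
2   pending      97  chair         14    143
5  returned      19   lamp          9     81
add column ship_days_plus_3 = t['ship_days'] + 3:
     status  refund   item  ship_days  price  ship_days_plus_3
0  returned      14    mug          9    148                12
1   pending      87    fan         14    155                17
2   pending      97  chair         14    143                17
5  returned      19   lamp          9     81                12
take 2 rows with smallest ship_days_plus_3:
     status  refund  item  ship_days  price  ship_days_plus_3
0  returned      14   mug          9    148                12
5  returned      19  lamp          9     81                12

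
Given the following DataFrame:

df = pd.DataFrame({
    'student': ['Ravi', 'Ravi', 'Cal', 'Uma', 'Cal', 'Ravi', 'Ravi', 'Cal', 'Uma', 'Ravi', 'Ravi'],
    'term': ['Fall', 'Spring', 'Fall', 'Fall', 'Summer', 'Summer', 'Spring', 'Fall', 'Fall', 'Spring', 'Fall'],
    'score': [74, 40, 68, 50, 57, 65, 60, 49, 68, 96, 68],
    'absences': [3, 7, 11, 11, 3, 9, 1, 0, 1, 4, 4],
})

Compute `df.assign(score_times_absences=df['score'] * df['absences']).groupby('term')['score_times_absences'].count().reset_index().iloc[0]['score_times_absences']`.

add column score_times_absences = df['score'] * df['absences']:
   student    term  score  absences  score_times_absences
0     Ravi    Fall     74         3                   222
1     Ravi  Spring     40         7                   280
2      Cal    Fall     68        11                   748
3      Uma    Fall     50        11                   550
4      Cal  Summer     57         3                   171
5     Ravi  Summer     65         9                   585
6     Ravi  Spring     60         1                    60
7      Cal    Fall     49         0                     0
8      Uma    Fall     68         1                    68
9     Ravi  Spring     96         4                   384
10    Ravi    Fall     68         4                   272
group by term, count of score_times_absences:
term
Fall      6
Spring    3
Summer    2
Name: score_times_absences, dtype: int64
reset_index():
     term  score_times_absences
0    Fall                     6
1  Spring                     3
2  Summer                     2

6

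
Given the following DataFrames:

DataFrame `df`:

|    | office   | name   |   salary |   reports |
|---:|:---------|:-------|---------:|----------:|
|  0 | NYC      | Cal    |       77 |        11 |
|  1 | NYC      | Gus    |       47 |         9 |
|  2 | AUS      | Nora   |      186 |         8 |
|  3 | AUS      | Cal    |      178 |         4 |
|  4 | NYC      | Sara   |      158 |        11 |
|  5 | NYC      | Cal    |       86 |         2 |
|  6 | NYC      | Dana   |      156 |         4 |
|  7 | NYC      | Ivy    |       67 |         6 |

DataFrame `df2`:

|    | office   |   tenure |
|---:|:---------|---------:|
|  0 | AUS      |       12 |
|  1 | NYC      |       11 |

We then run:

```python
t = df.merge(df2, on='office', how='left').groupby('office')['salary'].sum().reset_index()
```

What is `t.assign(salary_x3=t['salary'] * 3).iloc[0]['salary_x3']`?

merge on 'office' (how='left') → 8 rows:
  office  name  salary  reports  tenure
0    NYC   Cal      77       11      11
1    NYC   Gus      47        9      11
2    AUS  Nora     186        8      12
3    AUS   Cal     178        4      12
4    NYC  Sara     158       11      11
5    NYC   Cal      86        2      11
6    NYC  Dana     156        4      11
7    NYC   Ivy      67        6      11
group by office, sum of salary:
office
AUS    364
NYC    591
Name: salary, dtype: int64
reset_index():
  office  salary
0    AUS     364
1    NYC     591
add column salary_x3 = t['salary'] * 3:
  office  salary  salary_x3
0    AUS     364       1092
1    NYC     591       1773

1092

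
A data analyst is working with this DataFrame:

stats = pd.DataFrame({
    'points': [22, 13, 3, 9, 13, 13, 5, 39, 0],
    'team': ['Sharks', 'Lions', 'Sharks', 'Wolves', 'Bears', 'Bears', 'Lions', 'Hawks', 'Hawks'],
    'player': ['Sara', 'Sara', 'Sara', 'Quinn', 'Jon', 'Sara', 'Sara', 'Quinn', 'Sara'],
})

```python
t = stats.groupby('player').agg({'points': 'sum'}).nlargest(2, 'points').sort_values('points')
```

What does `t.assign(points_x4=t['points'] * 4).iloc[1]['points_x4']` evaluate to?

224

group by player, sum of points:
        points
player        
Jon         13
Quinn       48
Sara        56
take 2 rows with largest points:
        points
player        
Sara        56
Quinn       48
sort by points:
        points
player        
Quinn       48
Sara        56
add column points_x4 = t['points'] * 4:
        points  points_x4
player                   
Quinn       48        192
Sara        56        224
Reading off the value at position 1, column 'points_x4', we get 224.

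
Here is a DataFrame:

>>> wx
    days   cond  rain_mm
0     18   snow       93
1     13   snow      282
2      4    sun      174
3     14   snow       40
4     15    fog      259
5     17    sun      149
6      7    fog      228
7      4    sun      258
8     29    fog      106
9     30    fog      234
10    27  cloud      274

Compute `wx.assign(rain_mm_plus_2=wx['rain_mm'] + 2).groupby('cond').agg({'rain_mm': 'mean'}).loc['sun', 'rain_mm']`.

add column rain_mm_plus_2 = wx['rain_mm'] + 2:
    days   cond  rain_mm  rain_mm_plus_2
0     18   snow       93              95
1     13   snow      282             284
2      4    sun      174             176
3     14   snow       40              42
4     15    fog      259             261
5     17    sun      149             151
6      7    fog      228             230
7      4    sun      258             260
8     29    fog      106             108
9     30    fog      234             236
10    27  cloud      274             276
group by cond, mean of rain_mm:
          rain_mm
cond             
cloud  274.000000
fog    206.750000
snow   138.333333
sun    193.666667

193.666666667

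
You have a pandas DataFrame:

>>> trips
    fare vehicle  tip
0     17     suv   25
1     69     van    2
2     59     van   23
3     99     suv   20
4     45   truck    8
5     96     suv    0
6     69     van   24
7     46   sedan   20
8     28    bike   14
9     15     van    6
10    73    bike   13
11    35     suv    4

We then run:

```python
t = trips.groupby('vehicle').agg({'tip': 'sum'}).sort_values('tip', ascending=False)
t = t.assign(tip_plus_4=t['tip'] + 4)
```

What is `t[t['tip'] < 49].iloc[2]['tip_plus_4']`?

group by vehicle, sum of tip:
         tip
vehicle     
bike      27
sedan     20
suv       49
truck      8
van       55
sort by tip descending:
         tip
vehicle     
van       55
suv       49
bike      27
sedan     20
truck      8
add column tip_plus_4 = t['tip'] + 4:
         tip  tip_plus_4
vehicle                 
van       55          59
suv       49          53
bike      27          31
sedan     20          24
truck      8          12
filter rows where tip < 49:
         tip  tip_plus_4
vehicle                 
bike      27          31
sedan     20          24
truck      8          12
value at position 2, column 'tip_plus_4' → 12

12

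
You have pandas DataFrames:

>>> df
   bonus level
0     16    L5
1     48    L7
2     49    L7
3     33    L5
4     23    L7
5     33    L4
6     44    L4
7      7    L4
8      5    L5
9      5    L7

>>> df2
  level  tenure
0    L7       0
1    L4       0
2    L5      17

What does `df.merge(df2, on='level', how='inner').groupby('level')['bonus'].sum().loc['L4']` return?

merge on 'level' (how='inner') → 10 rows:
   bonus level  tenure
0     16    L5      17
1     48    L7       0
2     49    L7       0
3     33    L5      17
4     23    L7       0
5     33    L4       0
6     44    L4       0
7      7    L4       0
8      5    L5      17
9      5    L7       0
group by level, sum of bonus:
level
L4     84
L5     54
L7    125
Name: bonus, dtype: int64

84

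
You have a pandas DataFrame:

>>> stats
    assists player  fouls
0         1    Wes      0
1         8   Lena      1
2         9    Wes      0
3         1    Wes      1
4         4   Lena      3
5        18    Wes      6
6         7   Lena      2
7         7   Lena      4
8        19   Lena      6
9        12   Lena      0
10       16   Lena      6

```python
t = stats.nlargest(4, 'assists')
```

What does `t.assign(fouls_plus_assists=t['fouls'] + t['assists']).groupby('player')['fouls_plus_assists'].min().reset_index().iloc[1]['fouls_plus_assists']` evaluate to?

take 4 rows with largest assists:
    assists player  fouls
8        19   Lena      6
5        18    Wes      6
10       16   Lena      6
9        12   Lena      0
add column fouls_plus_assists = t['fouls'] + t['assists']:
    assists player  fouls  fouls_plus_assists
8        19   Lena      6                  25
5        18    Wes      6                  24
10       16   Lena      6                  22
9        12   Lena      0                  12
group by player, min of fouls_plus_assists:
player
Lena    12
Wes     24
Name: fouls_plus_assists, dtype: int64
reset_index():
  player  fouls_plus_assists
0   Lena                  12
1    Wes                  24
Then the value at position 1, column 'fouls_plus_assists': 24

24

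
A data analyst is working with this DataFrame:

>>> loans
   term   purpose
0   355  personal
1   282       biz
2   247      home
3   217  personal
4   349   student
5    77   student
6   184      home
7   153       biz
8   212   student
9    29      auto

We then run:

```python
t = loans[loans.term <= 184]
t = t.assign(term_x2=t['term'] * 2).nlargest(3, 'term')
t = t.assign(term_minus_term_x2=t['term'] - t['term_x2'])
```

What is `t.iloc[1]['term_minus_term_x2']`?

filter rows where term <= 184:
   term  purpose
5    77  student
6   184     home
7   153      biz
9    29     auto
add column term_x2 = t['term'] * 2:
   term  purpose  term_x2
5    77  student      154
6   184     home      368
7   153      biz      306
9    29     auto       58
take 3 rows with largest term:
   term  purpose  term_x2
6   184     home      368
7   153      biz      306
5    77  student      154
add column term_minus_term_x2 = t['term'] - t['term_x2']:
   term  purpose  term_x2  term_minus_term_x2
6   184     home      368                -184
7   153      biz      306                -153
5    77  student      154                 -77
Taking the value at position 1, column 'term_minus_term_x2' gives -153.

-153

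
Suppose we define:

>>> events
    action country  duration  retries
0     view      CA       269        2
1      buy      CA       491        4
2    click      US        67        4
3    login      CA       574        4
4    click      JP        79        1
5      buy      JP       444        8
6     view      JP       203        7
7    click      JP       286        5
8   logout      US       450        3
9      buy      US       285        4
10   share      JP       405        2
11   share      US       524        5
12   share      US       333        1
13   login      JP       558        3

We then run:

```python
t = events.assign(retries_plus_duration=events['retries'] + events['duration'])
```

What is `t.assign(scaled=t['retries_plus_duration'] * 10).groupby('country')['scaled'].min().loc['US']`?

710

add column retries_plus_duration = events['retries'] + events['duration']:
    action country  duration  retries  retries_plus_duration
0     view      CA       269        2                    271
1      buy      CA       491        4                    495
2    click      US        67        4                     71
3    login      CA       574        4                    578
4    click      JP        79        1                     80
5      buy      JP       444        8                    452
6     view      JP       203        7                    210
7    click      JP       286        5                    291
8   logout      US       450        3                    453
9      buy      US       285        4                    289
10   share      JP       405        2                    407
11   share      US       524        5                    529
12   share      US       333        1                    334
13   login      JP       558        3                    561
add column scaled = t['retries_plus_duration'] * 10:
    action country  duration  retries  retries_plus_duration  scaled
0     view      CA       269        2                    271    2710
1      buy      CA       491        4                    495    4950
2    click      US        67        4                     71     710
3    login      CA       574        4                    578    5780
4    click      JP        79        1                     80     800
5      buy      JP       444        8                    452    4520
6     view      JP       203        7                    210    2100
7    click      JP       286        5                    291    2910
8   logout      US       450        3                    453    4530
9      buy      US       285        4                    289    2890
10   share      JP       405        2                    407    4070
11   share      US       524        5                    529    5290
12   share      US       333        1                    334    3340
13   login      JP       558        3                    561    5610
group by country, min of scaled:
country
CA    2710
JP     800
US     710
Name: scaled, dtype: int64
The value at index 'US' is 710.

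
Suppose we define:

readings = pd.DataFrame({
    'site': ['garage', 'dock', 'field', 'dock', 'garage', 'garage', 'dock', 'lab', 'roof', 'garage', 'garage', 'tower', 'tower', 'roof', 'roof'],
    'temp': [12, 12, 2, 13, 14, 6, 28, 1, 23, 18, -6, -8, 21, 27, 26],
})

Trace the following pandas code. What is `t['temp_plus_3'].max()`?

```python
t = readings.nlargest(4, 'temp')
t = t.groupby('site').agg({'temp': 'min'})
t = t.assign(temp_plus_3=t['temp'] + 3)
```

take 4 rows with largest temp:
    site  temp
6   dock    28
13  roof    27
14  roof    26
8   roof    23
group by site, min of temp:
      temp
site      
dock    28
roof    23
add column temp_plus_3 = t['temp'] + 3:
      temp  temp_plus_3
site                   
dock    28           31
roof    23           26
Taking the max of column 'temp_plus_3' gives 31.

31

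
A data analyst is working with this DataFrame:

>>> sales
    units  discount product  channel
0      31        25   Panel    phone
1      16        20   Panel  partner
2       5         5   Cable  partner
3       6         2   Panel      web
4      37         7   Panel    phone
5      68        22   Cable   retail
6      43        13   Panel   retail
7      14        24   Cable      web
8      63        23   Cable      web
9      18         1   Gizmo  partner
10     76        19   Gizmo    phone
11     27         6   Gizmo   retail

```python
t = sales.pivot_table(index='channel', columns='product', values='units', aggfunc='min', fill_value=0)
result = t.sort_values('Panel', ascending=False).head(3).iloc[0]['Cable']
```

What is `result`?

68

pivot: rows=channel, cols=product, min(units):
product  Cable  Gizmo  Panel
channel                     
partner      5     18     16
phone        0     76     31
retail      68     27     43
web         14      0      6
sort by Panel descending:
product  Cable  Gizmo  Panel
channel                     
retail      68     27     43
phone        0     76     31
partner      5     18     16
web         14      0      6
take first 3 rows:
product  Cable  Gizmo  Panel
channel                     
retail      68     27     43
phone        0     76     31
partner      5     18     16
The value at position 0, column 'Cable' is 68.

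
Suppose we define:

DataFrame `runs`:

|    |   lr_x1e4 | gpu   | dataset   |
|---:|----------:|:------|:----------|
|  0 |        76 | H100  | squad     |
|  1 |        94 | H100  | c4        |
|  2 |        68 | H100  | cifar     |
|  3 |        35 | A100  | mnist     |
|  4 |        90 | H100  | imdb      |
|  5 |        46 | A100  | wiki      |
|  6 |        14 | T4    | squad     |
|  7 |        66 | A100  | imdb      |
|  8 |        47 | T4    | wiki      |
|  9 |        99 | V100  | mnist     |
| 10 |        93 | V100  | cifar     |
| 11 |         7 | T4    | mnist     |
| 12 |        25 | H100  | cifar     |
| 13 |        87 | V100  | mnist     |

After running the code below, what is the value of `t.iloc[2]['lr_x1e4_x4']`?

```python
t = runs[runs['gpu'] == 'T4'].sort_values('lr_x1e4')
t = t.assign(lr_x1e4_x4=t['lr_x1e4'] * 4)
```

188

filter rows where gpu == 'T4':
    lr_x1e4 gpu dataset
6        14  T4   squad
8        47  T4    wiki
11        7  T4   mnist
sort by lr_x1e4:
    lr_x1e4 gpu dataset
11        7  T4   mnist
6        14  T4   squad
8        47  T4    wiki
add column lr_x1e4_x4 = t['lr_x1e4'] * 4:
    lr_x1e4 gpu dataset  lr_x1e4_x4
11        7  T4   mnist          28
6        14  T4   squad          56
8        47  T4    wiki         188
Then the value at position 2, column 'lr_x1e4_x4': 188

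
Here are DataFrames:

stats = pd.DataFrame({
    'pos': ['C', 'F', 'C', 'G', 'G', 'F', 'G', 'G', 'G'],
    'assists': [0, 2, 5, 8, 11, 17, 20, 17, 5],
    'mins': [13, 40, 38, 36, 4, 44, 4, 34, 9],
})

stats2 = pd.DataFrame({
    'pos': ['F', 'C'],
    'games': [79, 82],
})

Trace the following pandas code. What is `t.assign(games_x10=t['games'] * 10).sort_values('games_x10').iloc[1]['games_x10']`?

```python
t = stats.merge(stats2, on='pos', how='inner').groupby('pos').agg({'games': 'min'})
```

merge on 'pos' (how='inner') → 4 rows:
  pos  assists  mins  games
0   C        0    13     82
1   F        2    40     79
2   C        5    38     82
3   F       17    44     79
group by pos, min of games:
     games
pos       
C       82
F       79
add column games_x10 = t['games'] * 10:
     games  games_x10
pos                  
C       82        820
F       79        790
sort by games_x10:
     games  games_x10
pos                  
F       79        790
C       82        820
Finally, value at position 1, column 'games_x10' = 820.

820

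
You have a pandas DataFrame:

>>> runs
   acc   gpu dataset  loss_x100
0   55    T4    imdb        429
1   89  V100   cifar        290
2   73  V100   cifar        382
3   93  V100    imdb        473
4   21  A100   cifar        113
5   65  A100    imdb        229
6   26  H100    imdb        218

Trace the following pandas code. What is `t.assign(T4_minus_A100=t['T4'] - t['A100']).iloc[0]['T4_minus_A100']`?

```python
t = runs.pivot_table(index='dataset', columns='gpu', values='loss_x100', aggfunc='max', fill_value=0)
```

-113

pivot: rows=dataset, cols=gpu, max(loss_x100):
gpu      A100  H100   T4  V100
dataset                       
cifar     113     0    0   382
imdb      229   218  429   473
add column T4_minus_A100 = t['T4'] - t['A100']:
gpu      A100  H100   T4  V100  T4_minus_A100
dataset                                      
cifar     113     0    0   382           -113
imdb      229   218  429   473            200
So iloc[0]['T4_minus_A100'] = -113.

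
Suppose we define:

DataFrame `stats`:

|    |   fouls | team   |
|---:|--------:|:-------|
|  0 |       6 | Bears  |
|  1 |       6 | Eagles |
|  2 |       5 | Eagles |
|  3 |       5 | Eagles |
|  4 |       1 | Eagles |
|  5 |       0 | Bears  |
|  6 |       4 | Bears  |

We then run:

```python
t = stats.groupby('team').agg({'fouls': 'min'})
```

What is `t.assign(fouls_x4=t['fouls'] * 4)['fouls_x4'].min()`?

0

group by team, min of fouls:
        fouls
team         
Bears       0
Eagles      1
add column fouls_x4 = t['fouls'] * 4:
        fouls  fouls_x4
team                   
Bears       0         0
Eagles      1         4
Finally, min of column 'fouls_x4' = 0.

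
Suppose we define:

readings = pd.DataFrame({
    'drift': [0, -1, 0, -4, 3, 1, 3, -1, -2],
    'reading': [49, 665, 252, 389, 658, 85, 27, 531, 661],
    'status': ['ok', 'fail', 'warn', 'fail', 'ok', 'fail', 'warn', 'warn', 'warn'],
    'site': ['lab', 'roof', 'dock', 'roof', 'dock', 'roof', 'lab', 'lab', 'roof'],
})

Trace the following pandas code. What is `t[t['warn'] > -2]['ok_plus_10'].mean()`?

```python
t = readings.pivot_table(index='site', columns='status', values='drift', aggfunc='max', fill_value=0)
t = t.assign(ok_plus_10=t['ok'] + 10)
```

11.5

pivot: rows=site, cols=status, max(drift):
status  fail  ok  warn
site                  
dock       0   3     0
lab        0   0     3
roof       1   0    -2
add column ok_plus_10 = t['ok'] + 10:
status  fail  ok  warn  ok_plus_10
site                              
dock       0   3     0          13
lab        0   0     3          10
roof       1   0    -2          10
filter rows where warn > -2:
status  fail  ok  warn  ok_plus_10
site                              
dock       0   3     0          13
lab        0   0     3          10
mean of column 'ok_plus_10' → 11.5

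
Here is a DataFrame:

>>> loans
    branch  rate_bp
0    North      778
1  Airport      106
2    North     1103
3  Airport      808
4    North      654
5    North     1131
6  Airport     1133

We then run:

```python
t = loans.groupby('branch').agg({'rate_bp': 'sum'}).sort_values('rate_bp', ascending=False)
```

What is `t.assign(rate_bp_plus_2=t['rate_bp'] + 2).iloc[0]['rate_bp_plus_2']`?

3668

group by branch, sum of rate_bp:
         rate_bp
branch          
Airport     2047
North       3666
sort by rate_bp descending:
         rate_bp
branch          
North       3666
Airport     2047
add column rate_bp_plus_2 = t['rate_bp'] + 2:
         rate_bp  rate_bp_plus_2
branch                          
North       3666            3668
Airport     2047            2049
Reading off the value at position 0, column 'rate_bp_plus_2', we get 3668.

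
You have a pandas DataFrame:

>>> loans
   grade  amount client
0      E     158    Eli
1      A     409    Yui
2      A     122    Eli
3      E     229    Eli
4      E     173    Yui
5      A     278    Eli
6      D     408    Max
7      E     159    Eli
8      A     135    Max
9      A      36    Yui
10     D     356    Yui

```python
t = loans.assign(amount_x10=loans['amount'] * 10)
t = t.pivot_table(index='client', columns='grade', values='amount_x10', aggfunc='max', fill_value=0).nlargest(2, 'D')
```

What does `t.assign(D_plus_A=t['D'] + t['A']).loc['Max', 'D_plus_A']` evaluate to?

add column amount_x10 = loans['amount'] * 10:
   grade  amount client  amount_x10
0      E     158    Eli        1580
1      A     409    Yui        4090
2      A     122    Eli        1220
3      E     229    Eli        2290
4      E     173    Yui        1730
5      A     278    Eli        2780
6      D     408    Max        4080
7      E     159    Eli        1590
8      A     135    Max        1350
9      A      36    Yui         360
10     D     356    Yui        3560
pivot: rows=client, cols=grade, max(amount_x10):
grade      A     D     E
client                  
Eli     2780     0  2290
Max     1350  4080     0
Yui     4090  3560  1730
take 2 rows with largest D:
grade      A     D     E
client                  
Max     1350  4080     0
Yui     4090  3560  1730
add column D_plus_A = t['D'] + t['A']:
grade      A     D     E  D_plus_A
client                            
Max     1350  4080     0      5430
Yui     4090  3560  1730      7650
Then the value at row 'Max', column 'D_plus_A': 5430

5430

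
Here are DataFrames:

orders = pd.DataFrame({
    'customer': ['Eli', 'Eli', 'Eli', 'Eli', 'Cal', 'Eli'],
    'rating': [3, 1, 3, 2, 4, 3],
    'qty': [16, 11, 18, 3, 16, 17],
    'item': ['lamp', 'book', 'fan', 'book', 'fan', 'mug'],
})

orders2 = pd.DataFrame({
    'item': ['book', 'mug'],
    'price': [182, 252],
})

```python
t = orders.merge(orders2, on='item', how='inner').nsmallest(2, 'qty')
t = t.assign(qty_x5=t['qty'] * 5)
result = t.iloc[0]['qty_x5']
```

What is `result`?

merge on 'item' (how='inner') → 3 rows:
  customer  rating  qty  item  price
0      Eli       1   11  book    182
1      Eli       2    3  book    182
2      Eli       3   17   mug    252
take 2 rows with smallest qty:
  customer  rating  qty  item  price
1      Eli       2    3  book    182
0      Eli       1   11  book    182
add column qty_x5 = t['qty'] * 5:
  customer  rating  qty  item  price  qty_x5
1      Eli       2    3  book    182      15
0      Eli       1   11  book    182      55

15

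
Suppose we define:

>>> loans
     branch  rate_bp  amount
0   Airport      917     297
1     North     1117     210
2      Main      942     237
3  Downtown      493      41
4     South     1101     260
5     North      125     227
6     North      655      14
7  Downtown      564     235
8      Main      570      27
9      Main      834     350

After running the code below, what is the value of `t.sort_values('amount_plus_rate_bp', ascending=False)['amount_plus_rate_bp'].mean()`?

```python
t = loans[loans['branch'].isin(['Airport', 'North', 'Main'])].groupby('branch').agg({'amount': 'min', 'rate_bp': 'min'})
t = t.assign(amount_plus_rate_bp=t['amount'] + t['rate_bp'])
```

filter rows where branch in ['Airport', 'North', 'Main']:
    branch  rate_bp  amount
0  Airport      917     297
1    North     1117     210
2     Main      942     237
5    North      125     227
6    North      655      14
8     Main      570      27
9     Main      834     350
group by branch: min(amount), min(rate_bp):
         amount  rate_bp
branch                  
Airport     297      917
Main         27      570
North        14      125
add column amount_plus_rate_bp = t['amount'] + t['rate_bp']:
         amount  rate_bp  amount_plus_rate_bp
branch                                       
Airport     297      917                 1214
Main         27      570                  597
North        14      125                  139
sort by amount_plus_rate_bp descending:
         amount  rate_bp  amount_plus_rate_bp
branch                                       
Airport     297      917                 1214
Main         27      570                  597
North        14      125                  139
The mean of column 'amount_plus_rate_bp' is 650.0.

650.0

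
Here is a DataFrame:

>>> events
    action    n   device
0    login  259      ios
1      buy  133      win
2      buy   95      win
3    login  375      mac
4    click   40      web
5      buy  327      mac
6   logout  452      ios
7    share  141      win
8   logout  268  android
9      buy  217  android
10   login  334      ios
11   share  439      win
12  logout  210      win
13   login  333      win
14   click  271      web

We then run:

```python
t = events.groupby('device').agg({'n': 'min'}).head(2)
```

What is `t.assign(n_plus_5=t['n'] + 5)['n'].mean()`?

238.0

group by device, min of n:
           n
device      
android  217
ios      259
mac      327
web       40
win       95
take first 2 rows:
           n
device      
android  217
ios      259
add column n_plus_5 = t['n'] + 5:
           n  n_plus_5
device                
android  217       222
ios      259       264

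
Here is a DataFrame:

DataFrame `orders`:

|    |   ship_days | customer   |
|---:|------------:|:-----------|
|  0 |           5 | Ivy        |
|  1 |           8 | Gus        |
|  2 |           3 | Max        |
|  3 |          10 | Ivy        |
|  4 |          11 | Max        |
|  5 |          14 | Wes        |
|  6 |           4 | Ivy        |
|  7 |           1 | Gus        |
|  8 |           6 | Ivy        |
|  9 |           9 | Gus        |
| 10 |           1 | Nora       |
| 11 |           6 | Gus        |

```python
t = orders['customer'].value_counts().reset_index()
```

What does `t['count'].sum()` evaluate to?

12

value_counts of customer:
customer
Ivy     4
Gus     4
Max     2
Wes     1
Nora    1
Name: count, dtype: int64
reset_index():
  customer  count
0      Ivy      4
1      Gus      4
2      Max      2
3      Wes      1
4     Nora      1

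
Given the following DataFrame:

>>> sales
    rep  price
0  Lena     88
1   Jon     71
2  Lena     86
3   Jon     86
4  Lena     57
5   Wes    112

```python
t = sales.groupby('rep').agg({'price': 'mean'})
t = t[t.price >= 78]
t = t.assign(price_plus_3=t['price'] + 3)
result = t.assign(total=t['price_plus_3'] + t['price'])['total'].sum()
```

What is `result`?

group by rep, mean of price:
      price
rep        
Jon    78.5
Lena   77.0
Wes   112.0
filter rows where price >= 78:
     price
rep       
Jon   78.5
Wes  112.0
add column price_plus_3 = t['price'] + 3:
     price  price_plus_3
rep                     
Jon   78.5          81.5
Wes  112.0         115.0
add column total = t['price_plus_3'] + t['price']:
     price  price_plus_3  total
rep                            
Jon   78.5          81.5  160.0
Wes  112.0         115.0  227.0
Reading off the sum of column 'total', we get 387.0.

387.0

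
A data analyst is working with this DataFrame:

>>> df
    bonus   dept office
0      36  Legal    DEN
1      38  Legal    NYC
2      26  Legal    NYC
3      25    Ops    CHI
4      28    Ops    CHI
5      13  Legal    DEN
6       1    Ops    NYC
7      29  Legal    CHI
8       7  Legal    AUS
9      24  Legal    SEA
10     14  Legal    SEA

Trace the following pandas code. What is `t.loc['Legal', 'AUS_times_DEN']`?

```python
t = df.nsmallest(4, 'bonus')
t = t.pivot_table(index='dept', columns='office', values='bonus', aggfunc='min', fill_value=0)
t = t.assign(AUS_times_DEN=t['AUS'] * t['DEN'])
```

take 4 rows with smallest bonus:
    bonus   dept office
6       1    Ops    NYC
8       7  Legal    AUS
5      13  Legal    DEN
10     14  Legal    SEA
pivot: rows=dept, cols=office, min(bonus):
office  AUS  DEN  NYC  SEA
dept                      
Legal     7   13    0   14
Ops       0    0    1    0
add column AUS_times_DEN = t['AUS'] * t['DEN']:
office  AUS  DEN  NYC  SEA  AUS_times_DEN
dept                                     
Legal     7   13    0   14             91
Ops       0    0    1    0              0
So loc['Legal', 'AUS_times_DEN'] = 91.

91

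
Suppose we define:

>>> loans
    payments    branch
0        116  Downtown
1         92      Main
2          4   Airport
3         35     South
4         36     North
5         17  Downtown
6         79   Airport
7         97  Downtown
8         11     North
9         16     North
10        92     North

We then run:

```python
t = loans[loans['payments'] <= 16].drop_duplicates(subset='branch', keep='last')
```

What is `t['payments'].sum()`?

filter rows where payments <= 16:
   payments   branch
2         4  Airport
8        11    North
9        16    North
drop duplicate branch (keep=last):
   payments   branch
2         4  Airport
9        16    North
The sum of column 'payments' is 20.

20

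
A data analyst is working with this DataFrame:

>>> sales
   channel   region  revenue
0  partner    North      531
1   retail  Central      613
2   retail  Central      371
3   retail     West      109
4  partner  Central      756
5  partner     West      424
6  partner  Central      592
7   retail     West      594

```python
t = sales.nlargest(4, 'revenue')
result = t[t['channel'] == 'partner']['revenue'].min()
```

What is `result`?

take 4 rows with largest revenue:
   channel   region  revenue
4  partner  Central      756
1   retail  Central      613
7   retail     West      594
6  partner  Central      592
filter rows where channel == 'partner':
   channel   region  revenue
4  partner  Central      756
6  partner  Central      592

592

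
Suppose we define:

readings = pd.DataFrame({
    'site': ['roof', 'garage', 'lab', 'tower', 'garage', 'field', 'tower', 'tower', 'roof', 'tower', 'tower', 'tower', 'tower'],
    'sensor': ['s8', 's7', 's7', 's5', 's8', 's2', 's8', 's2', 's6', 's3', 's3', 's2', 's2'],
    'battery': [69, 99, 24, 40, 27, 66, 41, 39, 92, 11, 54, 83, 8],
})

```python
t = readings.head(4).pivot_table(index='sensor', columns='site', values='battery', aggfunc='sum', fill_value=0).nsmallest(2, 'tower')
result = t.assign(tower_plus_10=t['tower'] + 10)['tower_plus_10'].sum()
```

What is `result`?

take first 4 rows:
     site sensor  battery
0    roof     s8       69
1  garage     s7       99
2     lab     s7       24
3   tower     s5       40
pivot: rows=sensor, cols=site, sum(battery):
site    garage  lab  roof  tower
sensor                          
s5           0    0     0     40
s7          99   24     0      0
s8           0    0    69      0
take 2 rows with smallest tower:
site    garage  lab  roof  tower
sensor                          
s7          99   24     0      0
s8           0    0    69      0
add column tower_plus_10 = t['tower'] + 10:
site    garage  lab  roof  tower  tower_plus_10
sensor                                         
s7          99   24     0      0             10
s8           0    0    69      0             10
Finally, sum of column 'tower_plus_10' = 20.

20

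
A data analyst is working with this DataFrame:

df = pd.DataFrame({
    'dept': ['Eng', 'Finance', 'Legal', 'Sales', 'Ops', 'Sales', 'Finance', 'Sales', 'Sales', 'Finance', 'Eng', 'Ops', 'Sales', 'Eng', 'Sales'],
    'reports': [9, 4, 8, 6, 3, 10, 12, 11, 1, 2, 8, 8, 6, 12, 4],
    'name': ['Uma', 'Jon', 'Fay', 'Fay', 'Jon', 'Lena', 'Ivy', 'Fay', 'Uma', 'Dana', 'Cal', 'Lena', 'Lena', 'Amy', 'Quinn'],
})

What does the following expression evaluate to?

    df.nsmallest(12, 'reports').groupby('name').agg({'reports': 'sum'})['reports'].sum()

69

take 12 rows with smallest reports:
       dept  reports   name
8     Sales        1    Uma
9   Finance        2   Dana
4       Ops        3    Jon
1   Finance        4    Jon
14    Sales        4  Quinn
3     Sales        6    Fay
12    Sales        6   Lena
2     Legal        8    Fay
10      Eng        8    Cal
11      Ops        8   Lena
0       Eng        9    Uma
5     Sales       10   Lena
group by name, sum of reports:
       reports
name          
Cal          8
Dana         2
Fay         14
Jon          7
Lena        24
Quinn        4
Uma         10
So sum() = 69.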